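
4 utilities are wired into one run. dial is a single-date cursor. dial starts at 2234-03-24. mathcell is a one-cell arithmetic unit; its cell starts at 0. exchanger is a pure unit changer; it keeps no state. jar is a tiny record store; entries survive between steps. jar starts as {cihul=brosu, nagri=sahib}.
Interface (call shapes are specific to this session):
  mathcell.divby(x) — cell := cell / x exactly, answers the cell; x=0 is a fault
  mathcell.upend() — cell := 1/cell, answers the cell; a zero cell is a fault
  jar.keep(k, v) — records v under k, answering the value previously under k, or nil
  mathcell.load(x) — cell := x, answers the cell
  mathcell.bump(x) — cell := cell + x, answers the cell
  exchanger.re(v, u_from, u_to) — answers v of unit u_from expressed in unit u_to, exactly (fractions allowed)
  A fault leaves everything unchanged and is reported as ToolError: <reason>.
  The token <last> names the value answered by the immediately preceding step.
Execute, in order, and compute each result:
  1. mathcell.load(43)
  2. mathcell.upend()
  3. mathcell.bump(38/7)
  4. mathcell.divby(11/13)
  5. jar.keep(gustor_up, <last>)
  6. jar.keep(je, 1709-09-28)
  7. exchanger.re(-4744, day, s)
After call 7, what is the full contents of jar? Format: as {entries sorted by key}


I try mathcell.load(x=43), yielding 43.
Then mathcell.upend, → 1/43.
Now I run mathcell.bump(x=38/7): 1641/301.
Invoking mathcell.divby(x=11/13), giving 21333/3311.
Invoking jar.keep(k=gustor_up, v=<last>), giving nil.
Invoking jar.keep(k=je, v=1709-09-28), and observe nil.
Using exchanger.re(v=-4744, u_from=day, u_to=s), which returns -409881600.

Answer: {cihul=brosu, gustor_up=21333/3311, je=1709-09-28, nagri=sahib}


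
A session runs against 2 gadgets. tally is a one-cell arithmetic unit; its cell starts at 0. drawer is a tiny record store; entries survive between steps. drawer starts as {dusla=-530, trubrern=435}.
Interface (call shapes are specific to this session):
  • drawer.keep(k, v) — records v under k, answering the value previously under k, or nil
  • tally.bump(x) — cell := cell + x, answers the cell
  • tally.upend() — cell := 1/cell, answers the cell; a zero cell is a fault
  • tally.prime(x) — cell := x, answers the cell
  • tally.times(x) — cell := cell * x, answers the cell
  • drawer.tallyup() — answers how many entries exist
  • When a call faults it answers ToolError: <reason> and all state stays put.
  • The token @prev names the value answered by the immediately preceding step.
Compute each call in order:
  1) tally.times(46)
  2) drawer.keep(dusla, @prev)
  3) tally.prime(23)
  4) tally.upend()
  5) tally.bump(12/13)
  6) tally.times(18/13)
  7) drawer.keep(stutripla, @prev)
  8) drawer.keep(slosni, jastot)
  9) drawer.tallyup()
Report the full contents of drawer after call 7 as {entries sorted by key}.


Answer: {dusla=0, stutripla=5202/3887, trubrern=435}

Derivation:
! 1. tally.times(x: 46) ~> 0
! 2. drawer.keep(k: dusla, v: @prev) ~> -530
! 3. tally.prime(x: 23) ~> 23
! 4. tally.upend() ~> 1/23
! 5. tally.bump(x: 12/13) ~> 289/299
! 6. tally.times(x: 18/13) ~> 5202/3887
! 7. drawer.keep(k: stutripla, v: @prev) ~> nil
! 8. drawer.keep(k: slosni, v: jastot) ~> nil
! 9. drawer.tallyup() ~> 4


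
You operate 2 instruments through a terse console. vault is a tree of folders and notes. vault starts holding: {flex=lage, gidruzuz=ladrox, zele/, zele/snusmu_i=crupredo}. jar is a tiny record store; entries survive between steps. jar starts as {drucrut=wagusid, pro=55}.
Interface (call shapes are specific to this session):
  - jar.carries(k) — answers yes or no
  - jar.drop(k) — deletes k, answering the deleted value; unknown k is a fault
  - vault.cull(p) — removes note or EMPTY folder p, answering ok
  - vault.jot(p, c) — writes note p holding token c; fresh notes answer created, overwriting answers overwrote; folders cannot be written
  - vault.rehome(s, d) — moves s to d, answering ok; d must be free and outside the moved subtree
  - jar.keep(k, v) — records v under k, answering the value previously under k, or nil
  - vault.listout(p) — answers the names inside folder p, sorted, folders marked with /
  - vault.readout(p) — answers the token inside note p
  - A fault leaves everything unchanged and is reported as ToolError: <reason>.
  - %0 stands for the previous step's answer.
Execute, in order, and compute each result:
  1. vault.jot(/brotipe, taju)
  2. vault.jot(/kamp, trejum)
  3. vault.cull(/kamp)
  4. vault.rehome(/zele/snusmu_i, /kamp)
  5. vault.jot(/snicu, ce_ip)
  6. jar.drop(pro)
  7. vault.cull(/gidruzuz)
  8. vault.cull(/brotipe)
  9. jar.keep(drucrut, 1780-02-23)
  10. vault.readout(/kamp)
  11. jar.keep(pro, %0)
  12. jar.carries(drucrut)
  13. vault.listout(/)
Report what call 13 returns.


Answer: [flex, kamp, snicu, zele/]

Derivation:
-> jot(/brotipe, taju)
<- created
-> jot(/kamp, trejum)
<- created
-> cull(/kamp)
<- ok
-> rehome(/zele/snusmu_i, /kamp)
<- ok
-> jot(/snicu, ce_ip)
<- created
-> drop(pro)
<- 55
-> cull(/gidruzuz)
<- ok
-> cull(/brotipe)
<- ok
-> keep(drucrut, 1780-02-23)
<- wagusid
-> readout(/kamp)
<- crupredo
-> keep(pro, %0)
<- nil
-> carries(drucrut)
<- yes
-> listout(/)
<- [flex, kamp, snicu, zele/]


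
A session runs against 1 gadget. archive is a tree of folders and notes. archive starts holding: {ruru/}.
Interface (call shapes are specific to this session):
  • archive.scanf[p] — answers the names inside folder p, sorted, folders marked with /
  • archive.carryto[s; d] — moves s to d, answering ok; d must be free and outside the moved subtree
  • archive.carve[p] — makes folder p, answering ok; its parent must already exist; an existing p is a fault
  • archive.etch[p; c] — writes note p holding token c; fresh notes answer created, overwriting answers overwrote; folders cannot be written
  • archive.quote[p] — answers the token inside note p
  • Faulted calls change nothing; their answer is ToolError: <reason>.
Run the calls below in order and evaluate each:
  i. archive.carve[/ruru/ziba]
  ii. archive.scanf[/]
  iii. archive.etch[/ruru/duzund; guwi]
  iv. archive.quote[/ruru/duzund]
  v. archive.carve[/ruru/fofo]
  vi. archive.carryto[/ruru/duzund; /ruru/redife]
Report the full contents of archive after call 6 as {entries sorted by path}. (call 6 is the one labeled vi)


-> archive.carve(p: /ruru/ziba)
<- ok
-> archive.scanf(p: /)
<- [ruru/]
-> archive.etch(p: /ruru/duzund, c: guwi)
<- created
-> archive.quote(p: /ruru/duzund)
<- guwi
-> archive.carve(p: /ruru/fofo)
<- ok
-> archive.carryto(s: /ruru/duzund, d: /ruru/redife)
<- ok

Answer: {ruru/, ruru/fofo/, ruru/redife=guwi, ruru/ziba/}


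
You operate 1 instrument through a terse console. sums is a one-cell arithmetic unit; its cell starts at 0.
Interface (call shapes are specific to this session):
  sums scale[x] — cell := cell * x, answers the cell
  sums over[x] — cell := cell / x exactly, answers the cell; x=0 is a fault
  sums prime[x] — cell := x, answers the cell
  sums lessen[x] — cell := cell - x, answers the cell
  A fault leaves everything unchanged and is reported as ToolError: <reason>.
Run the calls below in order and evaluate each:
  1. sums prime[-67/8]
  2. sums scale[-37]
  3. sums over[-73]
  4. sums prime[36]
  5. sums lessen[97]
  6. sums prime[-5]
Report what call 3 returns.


-- sums prime(x=-67/8) ~> -67/8
-- sums scale(x=-37) ~> 2479/8
-- sums over(x=-73) ~> -2479/584
-- sums prime(x=36) ~> 36
-- sums lessen(x=97) ~> -61
-- sums prime(x=-5) ~> -5

Answer: -2479/584


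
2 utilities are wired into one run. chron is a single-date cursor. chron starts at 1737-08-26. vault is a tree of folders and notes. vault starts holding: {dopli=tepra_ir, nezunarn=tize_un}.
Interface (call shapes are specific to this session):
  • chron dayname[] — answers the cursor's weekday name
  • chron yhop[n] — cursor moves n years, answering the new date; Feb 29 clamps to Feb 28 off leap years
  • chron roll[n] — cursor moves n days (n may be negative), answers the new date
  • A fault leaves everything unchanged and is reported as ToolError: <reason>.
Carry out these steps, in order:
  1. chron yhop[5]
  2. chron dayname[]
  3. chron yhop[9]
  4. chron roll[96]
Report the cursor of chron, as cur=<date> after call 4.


Then chron yhop(n=5), and get 1742-08-26.
I invoke chron dayname(), which returns Sunday.
I try chron yhop(n=9), yielding 1751-08-26.
I call chron roll(n=96), → 1751-11-30.

Answer: cur=1751-11-30


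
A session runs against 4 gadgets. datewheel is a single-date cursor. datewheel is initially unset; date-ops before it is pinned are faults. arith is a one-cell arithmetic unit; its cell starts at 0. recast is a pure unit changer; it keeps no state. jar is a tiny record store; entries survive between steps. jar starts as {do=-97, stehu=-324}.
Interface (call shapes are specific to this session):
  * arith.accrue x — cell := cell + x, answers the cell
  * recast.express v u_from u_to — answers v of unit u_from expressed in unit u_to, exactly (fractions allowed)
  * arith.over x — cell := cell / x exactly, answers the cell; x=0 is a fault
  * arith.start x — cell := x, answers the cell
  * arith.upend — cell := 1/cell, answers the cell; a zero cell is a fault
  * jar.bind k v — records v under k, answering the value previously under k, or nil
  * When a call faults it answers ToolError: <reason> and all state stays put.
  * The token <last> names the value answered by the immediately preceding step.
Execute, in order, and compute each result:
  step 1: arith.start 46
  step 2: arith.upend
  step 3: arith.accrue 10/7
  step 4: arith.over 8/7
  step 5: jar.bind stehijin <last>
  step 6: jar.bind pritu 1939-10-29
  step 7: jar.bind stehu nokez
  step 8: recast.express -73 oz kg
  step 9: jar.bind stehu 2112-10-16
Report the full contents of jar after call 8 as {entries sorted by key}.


Answer: {do=-97, pritu=1939-10-29, stehijin=467/368, stehu=nokez}

Derivation:
Act: start[46]
Obs: 46
Act: upend[]
Obs: 1/46
Act: accrue[10/7]
Obs: 467/322
Act: over[8/7]
Obs: 467/368
Act: bind[stehijin; <last>]
Obs: nil
Act: bind[pritu; 1939-10-29]
Obs: nil
Act: bind[stehu; nokez]
Obs: -324
Act: express[-73; oz; kg]
Obs: -3311224301/1600000000
Act: bind[stehu; 2112-10-16]
Obs: nokez


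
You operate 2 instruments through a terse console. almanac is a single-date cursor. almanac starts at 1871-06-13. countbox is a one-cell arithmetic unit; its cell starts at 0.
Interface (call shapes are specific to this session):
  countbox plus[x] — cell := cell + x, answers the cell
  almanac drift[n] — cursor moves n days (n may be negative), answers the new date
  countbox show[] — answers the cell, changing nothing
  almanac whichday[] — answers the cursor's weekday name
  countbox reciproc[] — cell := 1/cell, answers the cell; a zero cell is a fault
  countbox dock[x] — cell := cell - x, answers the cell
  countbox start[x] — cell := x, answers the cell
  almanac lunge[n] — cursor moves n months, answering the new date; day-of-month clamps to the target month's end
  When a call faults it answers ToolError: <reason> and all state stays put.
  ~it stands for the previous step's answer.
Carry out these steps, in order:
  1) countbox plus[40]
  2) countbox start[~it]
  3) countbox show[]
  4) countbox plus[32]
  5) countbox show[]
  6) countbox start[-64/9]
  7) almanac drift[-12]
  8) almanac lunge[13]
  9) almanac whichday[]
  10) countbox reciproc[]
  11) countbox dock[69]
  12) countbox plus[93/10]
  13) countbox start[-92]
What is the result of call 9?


Answer: Monday

Derivation:
// 1. countbox plus(x=40) => 40
// 2. countbox start(x=~it) => 40
// 3. countbox show() => 40
// 4. countbox plus(x=32) => 72
// 5. countbox show() => 72
// 6. countbox start(x=-64/9) => -64/9
// 7. almanac drift(n=-12) => 1871-06-01
// 8. almanac lunge(n=13) => 1872-07-01
// 9. almanac whichday() => Monday
// 10. countbox reciproc() => -9/64
// 11. countbox dock(x=69) => -4425/64
// 12. countbox plus(x=93/10) => -19149/320
// 13. countbox start(x=-92) => -92


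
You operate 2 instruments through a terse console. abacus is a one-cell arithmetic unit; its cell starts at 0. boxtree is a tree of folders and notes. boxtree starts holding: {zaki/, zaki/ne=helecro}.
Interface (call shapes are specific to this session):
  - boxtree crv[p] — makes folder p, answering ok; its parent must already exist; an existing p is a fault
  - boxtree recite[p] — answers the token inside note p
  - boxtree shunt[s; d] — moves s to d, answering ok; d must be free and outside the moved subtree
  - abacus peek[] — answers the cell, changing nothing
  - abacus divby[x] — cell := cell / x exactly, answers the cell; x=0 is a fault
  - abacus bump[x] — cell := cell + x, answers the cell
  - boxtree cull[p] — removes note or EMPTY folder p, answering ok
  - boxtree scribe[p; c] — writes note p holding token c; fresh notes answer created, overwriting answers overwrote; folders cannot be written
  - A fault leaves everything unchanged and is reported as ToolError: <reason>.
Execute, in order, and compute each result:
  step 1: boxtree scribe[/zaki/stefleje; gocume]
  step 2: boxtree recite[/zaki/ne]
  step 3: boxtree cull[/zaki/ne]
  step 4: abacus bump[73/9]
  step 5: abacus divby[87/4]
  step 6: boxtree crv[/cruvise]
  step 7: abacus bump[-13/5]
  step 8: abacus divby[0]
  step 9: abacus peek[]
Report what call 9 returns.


Answer: -8719/3915

Derivation:
>>> boxtree scribe p='/zaki/stefleje' c='gocume'
[out] created
>>> boxtree recite p='/zaki/ne'
[out] helecro
>>> boxtree cull p='/zaki/ne'
[out] ok
>>> abacus bump x='73/9'
[out] 73/9
>>> abacus divby x='87/4'
[out] 292/783
>>> boxtree crv p='/cruvise'
[out] ok
>>> abacus bump x='-13/5'
[out] -8719/3915
>>> abacus divby x='0'
[out] ToolError: division by zero
>>> abacus peek
[out] -8719/3915


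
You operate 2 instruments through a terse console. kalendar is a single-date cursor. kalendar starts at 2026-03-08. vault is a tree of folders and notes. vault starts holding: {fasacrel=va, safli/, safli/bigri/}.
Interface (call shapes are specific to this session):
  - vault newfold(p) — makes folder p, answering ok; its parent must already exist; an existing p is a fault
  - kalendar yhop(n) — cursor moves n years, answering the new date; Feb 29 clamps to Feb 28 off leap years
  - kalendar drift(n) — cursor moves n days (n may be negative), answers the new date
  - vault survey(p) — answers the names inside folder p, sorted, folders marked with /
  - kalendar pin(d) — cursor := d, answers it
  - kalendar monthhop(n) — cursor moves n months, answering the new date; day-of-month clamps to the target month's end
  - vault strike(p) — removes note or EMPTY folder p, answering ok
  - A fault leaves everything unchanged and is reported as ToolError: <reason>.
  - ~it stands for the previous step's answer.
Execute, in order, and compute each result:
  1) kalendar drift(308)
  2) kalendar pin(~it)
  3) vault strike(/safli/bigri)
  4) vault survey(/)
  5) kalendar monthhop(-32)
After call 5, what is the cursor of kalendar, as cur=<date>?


Answer: cur=2024-05-10

Derivation:
;; 1. kalendar drift(n: 308) ~> 2027-01-10
;; 2. kalendar pin(d: ~it) ~> 2027-01-10
;; 3. vault strike(p: /safli/bigri) ~> ok
;; 4. vault survey(p: /) ~> [fasacrel, safli/]
;; 5. kalendar monthhop(n: -32) ~> 2024-05-10


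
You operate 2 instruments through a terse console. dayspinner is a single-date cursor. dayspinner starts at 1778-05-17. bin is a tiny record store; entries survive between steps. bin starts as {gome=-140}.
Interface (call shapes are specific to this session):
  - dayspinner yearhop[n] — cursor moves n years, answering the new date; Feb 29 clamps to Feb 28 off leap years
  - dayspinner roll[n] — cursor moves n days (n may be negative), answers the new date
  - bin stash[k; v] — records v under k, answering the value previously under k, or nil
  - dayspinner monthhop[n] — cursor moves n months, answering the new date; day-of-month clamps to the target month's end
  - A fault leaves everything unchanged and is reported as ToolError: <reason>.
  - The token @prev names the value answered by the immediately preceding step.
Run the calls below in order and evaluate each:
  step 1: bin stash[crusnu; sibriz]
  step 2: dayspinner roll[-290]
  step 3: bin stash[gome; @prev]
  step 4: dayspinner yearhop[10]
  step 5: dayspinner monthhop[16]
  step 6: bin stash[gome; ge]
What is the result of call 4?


Answer: 1787-07-31

Derivation:
[in] bin stash k→crusnu v→sibriz
= nil
[in] dayspinner roll n→-290
= 1777-07-31
[in] bin stash k→gome v→@prev
= -140
[in] dayspinner yearhop n→10
= 1787-07-31
[in] dayspinner monthhop n→16
= 1788-11-30
[in] bin stash k→gome v→ge
= 1777-07-31


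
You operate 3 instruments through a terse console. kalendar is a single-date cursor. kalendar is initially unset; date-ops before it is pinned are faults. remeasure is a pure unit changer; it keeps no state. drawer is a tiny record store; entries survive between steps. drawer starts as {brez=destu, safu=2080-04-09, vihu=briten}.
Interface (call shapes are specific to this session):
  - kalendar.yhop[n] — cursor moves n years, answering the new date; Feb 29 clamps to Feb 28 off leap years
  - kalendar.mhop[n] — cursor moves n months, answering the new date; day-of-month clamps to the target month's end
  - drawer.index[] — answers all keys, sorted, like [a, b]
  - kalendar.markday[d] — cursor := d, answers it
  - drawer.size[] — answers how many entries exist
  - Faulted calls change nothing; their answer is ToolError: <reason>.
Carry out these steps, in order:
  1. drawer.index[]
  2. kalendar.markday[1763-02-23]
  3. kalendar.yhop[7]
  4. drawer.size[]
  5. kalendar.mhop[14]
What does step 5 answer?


Answer: 1771-04-23

Derivation:
==> drawer.index()
<== [brez, safu, vihu]
==> kalendar.markday(d→1763-02-23)
<== 1763-02-23
==> kalendar.yhop(n→7)
<== 1770-02-23
==> drawer.size()
<== 3
==> kalendar.mhop(n→14)
<== 1771-04-23


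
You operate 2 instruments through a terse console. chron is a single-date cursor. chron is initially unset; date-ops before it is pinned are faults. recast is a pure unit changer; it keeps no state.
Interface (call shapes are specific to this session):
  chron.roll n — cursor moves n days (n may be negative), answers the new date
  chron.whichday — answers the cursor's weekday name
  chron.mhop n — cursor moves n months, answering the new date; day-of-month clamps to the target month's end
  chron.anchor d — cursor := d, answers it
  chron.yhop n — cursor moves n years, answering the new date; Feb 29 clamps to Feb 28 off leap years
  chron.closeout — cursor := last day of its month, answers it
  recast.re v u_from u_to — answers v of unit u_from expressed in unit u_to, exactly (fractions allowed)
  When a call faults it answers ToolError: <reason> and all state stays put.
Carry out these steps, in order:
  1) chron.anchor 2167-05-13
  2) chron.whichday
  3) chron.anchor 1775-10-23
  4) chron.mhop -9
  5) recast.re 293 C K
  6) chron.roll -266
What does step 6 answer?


Do: chron.anchor[d→2167-05-13]
See: 2167-05-13
Do: chron.whichday[]
See: Wednesday
Do: chron.anchor[d→1775-10-23]
See: 1775-10-23
Do: chron.mhop[n→-9]
See: 1775-01-23
Do: recast.re[v→293; u_from→C; u_to→K]
See: 11323/20
Do: chron.roll[n→-266]
See: 1774-05-02

Answer: 1774-05-02


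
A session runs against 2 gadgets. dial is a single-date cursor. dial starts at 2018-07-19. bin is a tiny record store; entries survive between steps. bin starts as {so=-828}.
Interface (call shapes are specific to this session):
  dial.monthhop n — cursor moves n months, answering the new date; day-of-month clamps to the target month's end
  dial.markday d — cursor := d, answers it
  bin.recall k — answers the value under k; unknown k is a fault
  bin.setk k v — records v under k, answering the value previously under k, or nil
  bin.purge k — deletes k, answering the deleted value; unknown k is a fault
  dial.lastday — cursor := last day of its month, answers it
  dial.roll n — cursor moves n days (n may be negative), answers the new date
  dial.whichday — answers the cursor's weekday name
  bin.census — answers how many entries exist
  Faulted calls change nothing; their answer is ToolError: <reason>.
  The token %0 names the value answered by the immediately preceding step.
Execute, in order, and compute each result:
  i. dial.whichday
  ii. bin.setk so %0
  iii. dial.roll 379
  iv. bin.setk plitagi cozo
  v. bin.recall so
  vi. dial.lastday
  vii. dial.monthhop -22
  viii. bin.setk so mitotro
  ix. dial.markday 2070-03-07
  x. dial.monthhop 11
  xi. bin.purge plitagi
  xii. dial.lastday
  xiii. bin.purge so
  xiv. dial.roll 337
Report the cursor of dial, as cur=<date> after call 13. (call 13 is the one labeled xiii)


Answer: cur=2071-02-28

Derivation:
CALL whichday[]
RET  Thursday
CALL setk[k: so; v: %0]
RET  -828
CALL roll[n: 379]
RET  2019-08-02
CALL setk[k: plitagi; v: cozo]
RET  nil
CALL recall[k: so]
RET  Thursday
CALL lastday[]
RET  2019-08-31
CALL monthhop[n: -22]
RET  2017-10-31
CALL setk[k: so; v: mitotro]
RET  Thursday
CALL markday[d: 2070-03-07]
RET  2070-03-07
CALL monthhop[n: 11]
RET  2071-02-07
CALL purge[k: plitagi]
RET  cozo
CALL lastday[]
RET  2071-02-28
CALL purge[k: so]
RET  mitotro
CALL roll[n: 337]
RET  2072-01-31


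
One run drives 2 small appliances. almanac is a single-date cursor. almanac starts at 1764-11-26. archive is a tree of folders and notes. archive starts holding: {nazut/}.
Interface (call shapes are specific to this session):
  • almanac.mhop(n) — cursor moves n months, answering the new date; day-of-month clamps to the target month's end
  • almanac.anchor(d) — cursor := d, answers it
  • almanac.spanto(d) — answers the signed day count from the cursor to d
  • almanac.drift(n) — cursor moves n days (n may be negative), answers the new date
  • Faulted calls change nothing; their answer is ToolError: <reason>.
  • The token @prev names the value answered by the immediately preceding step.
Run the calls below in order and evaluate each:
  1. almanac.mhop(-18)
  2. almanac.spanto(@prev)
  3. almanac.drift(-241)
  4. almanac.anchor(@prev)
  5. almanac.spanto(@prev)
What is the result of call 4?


-- mhop(n: -18) == 1763-05-26
-- spanto(d: @prev) == 0
-- drift(n: -241) == 1762-09-27
-- anchor(d: @prev) == 1762-09-27
-- spanto(d: @prev) == 0

Answer: 1762-09-27


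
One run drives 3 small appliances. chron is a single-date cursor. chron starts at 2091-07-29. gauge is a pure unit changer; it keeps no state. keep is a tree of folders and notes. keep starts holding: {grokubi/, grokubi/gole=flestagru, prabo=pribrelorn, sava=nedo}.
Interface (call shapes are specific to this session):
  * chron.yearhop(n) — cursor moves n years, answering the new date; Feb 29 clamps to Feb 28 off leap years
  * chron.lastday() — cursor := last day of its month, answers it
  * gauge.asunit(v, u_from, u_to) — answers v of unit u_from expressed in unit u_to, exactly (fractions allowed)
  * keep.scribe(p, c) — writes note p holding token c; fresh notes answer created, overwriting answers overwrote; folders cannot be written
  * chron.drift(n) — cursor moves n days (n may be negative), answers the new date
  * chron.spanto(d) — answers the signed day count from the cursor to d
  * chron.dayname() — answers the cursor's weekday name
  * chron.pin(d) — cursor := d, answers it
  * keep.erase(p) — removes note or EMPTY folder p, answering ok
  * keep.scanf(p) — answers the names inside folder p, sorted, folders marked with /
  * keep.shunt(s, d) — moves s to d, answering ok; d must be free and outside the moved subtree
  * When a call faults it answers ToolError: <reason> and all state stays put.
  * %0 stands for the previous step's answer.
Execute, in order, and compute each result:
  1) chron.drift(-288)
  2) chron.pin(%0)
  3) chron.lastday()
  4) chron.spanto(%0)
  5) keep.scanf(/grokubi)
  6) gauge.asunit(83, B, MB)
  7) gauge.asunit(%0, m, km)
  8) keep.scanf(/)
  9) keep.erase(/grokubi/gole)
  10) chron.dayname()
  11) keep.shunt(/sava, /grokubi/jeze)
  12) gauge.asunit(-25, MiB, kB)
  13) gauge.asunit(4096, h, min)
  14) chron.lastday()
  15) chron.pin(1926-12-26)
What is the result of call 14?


I call drift on n=-288, yielding 2090-10-14.
Now I run pin on d=%0, giving 2090-10-14.
I run lastday(), which returns 2090-10-31.
I try spanto on d=%0, — result: 0.
Calling scanf on p=/grokubi, and get [gole].
Invoking asunit on v=83, u_from=B, u_to=MB, and get 83/1000000.
I run asunit on v=%0, u_from=m, u_to=km, and get 83/1000000000.
Then scanf on p=/, and see [grokubi/, prabo, sava].
Now I run erase on p=/grokubi/gole: ok.
I try dayname(), and get Tuesday.
I use shunt on s=/sava, d=/grokubi/jeze, which returns ok.
I run asunit on v=-25, u_from=MiB, u_to=kB, yielding -131072/5.
I invoke asunit on v=4096, u_from=h, u_to=min, — result: 245760.
I run lastday(), and observe 2090-10-31.
Using pin on d=1926-12-26, and see 1926-12-26.

Answer: 2090-10-31


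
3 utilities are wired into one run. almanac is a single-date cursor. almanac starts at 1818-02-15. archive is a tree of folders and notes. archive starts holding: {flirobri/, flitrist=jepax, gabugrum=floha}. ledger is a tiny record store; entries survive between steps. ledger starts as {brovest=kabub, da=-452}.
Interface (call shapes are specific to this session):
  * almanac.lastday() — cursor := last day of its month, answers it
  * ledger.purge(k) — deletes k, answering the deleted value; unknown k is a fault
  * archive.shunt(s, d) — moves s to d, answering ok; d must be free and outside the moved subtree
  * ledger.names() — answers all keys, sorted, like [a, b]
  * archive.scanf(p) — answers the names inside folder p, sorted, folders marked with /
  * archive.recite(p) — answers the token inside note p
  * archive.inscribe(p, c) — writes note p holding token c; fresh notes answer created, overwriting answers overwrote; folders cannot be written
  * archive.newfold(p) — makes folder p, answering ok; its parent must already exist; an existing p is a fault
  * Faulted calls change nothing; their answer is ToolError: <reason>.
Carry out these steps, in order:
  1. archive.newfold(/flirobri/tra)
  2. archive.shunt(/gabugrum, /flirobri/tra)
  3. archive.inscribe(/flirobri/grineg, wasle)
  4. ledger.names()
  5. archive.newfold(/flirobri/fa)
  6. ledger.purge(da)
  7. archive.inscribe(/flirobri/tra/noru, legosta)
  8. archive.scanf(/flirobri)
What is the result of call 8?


Answer: [fa/, grineg, tra/]

Derivation:
// 1. archive.newfold(/flirobri/tra) ~> ok
// 2. archive.shunt(/gabugrum, /flirobri/tra) ~> ToolError: exists
// 3. archive.inscribe(/flirobri/grineg, wasle) ~> created
// 4. ledger.names() ~> [brovest, da]
// 5. archive.newfold(/flirobri/fa) ~> ok
// 6. ledger.purge(da) ~> -452
// 7. archive.inscribe(/flirobri/tra/noru, legosta) ~> created
// 8. archive.scanf(/flirobri) ~> [fa/, grineg, tra/]


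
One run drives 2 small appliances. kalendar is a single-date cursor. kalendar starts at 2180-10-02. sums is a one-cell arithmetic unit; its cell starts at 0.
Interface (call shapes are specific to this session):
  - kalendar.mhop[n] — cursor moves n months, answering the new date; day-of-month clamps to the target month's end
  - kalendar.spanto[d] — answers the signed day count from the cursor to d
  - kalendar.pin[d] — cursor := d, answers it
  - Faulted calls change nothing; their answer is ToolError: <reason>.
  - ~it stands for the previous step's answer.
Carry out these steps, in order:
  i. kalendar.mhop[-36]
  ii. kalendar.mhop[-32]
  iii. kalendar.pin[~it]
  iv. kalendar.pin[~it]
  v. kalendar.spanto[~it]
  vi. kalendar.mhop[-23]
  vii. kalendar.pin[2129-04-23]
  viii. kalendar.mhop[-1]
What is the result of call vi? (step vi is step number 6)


Answer: 2173-03-02

Derivation:
Using kalendar.mhop with n=-36, giving 2177-10-02.
I run kalendar.mhop with n=-32, which returns 2175-02-02.
I invoke kalendar.pin with d=~it, — result: 2175-02-02.
I invoke kalendar.pin with d=~it, and get 2175-02-02.
Next I call kalendar.spanto with d=~it, — result: 0.
Next I call kalendar.mhop with n=-23, giving 2173-03-02.
I use kalendar.pin with d=2129-04-23: 2129-04-23.
Using kalendar.mhop with n=-1, — result: 2129-03-23.


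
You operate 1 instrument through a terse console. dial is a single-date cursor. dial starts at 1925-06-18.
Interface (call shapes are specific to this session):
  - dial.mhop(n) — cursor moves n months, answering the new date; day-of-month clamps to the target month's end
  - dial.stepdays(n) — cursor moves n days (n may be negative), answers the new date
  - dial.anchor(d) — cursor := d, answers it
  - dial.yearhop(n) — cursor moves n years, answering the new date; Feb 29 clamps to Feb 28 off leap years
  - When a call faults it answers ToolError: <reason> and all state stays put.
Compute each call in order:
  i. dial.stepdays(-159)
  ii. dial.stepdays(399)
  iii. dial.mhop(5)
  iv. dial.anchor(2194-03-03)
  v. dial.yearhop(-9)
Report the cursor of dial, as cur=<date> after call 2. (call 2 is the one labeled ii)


-> dial.stepdays(-159)
<- 1925-01-10
-> dial.stepdays(399)
<- 1926-02-13
-> dial.mhop(5)
<- 1926-07-13
-> dial.anchor(2194-03-03)
<- 2194-03-03
-> dial.yearhop(-9)
<- 2185-03-03

Answer: cur=1926-02-13


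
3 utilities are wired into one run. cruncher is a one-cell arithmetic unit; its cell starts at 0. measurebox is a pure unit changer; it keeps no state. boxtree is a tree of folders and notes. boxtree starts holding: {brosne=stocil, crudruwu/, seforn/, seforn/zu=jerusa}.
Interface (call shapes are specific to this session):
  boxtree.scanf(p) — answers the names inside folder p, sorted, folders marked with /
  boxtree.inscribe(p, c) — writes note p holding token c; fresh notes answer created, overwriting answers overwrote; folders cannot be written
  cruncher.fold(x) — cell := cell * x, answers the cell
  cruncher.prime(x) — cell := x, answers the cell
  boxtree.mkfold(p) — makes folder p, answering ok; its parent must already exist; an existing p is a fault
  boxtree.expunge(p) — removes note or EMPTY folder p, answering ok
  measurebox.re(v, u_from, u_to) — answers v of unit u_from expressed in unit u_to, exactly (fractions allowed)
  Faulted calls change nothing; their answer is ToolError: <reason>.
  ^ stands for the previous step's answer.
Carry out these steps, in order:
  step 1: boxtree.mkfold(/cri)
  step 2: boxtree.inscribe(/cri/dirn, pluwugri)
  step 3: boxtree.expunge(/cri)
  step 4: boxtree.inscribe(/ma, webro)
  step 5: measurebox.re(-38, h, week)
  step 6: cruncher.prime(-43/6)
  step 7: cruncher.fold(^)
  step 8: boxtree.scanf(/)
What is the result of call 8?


-> boxtree.mkfold(p='/cri')
<- ok
-> boxtree.inscribe(p='/cri/dirn', c='pluwugri')
<- created
-> boxtree.expunge(p='/cri')
<- ToolError: not empty
-> boxtree.inscribe(p='/ma', c='webro')
<- created
-> measurebox.re(v='-38', u_from='h', u_to='week')
<- -19/84
-> cruncher.prime(x='-43/6')
<- -43/6
-> cruncher.fold(x='^')
<- 1849/36
-> boxtree.scanf(p='/')
<- [brosne, cri/, crudruwu/, ma, seforn/]

Answer: [brosne, cri/, crudruwu/, ma, seforn/]


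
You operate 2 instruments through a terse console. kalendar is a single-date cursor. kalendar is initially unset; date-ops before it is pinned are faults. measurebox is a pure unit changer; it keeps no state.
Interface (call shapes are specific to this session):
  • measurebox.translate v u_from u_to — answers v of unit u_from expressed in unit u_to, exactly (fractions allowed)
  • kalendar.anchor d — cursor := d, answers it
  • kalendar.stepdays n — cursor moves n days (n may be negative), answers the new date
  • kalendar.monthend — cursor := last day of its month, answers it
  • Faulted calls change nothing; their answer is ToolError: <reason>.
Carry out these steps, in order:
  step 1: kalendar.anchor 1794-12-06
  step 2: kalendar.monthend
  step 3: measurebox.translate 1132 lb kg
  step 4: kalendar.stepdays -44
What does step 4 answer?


[in] kalendar.anchor d→1794-12-06
  1794-12-06
[in] kalendar.monthend
  1794-12-31
[in] measurebox.translate v→1132 u_from→lb u_to→kg
  12836664071/25000000
[in] kalendar.stepdays n→-44
  1794-11-17

Answer: 1794-11-17


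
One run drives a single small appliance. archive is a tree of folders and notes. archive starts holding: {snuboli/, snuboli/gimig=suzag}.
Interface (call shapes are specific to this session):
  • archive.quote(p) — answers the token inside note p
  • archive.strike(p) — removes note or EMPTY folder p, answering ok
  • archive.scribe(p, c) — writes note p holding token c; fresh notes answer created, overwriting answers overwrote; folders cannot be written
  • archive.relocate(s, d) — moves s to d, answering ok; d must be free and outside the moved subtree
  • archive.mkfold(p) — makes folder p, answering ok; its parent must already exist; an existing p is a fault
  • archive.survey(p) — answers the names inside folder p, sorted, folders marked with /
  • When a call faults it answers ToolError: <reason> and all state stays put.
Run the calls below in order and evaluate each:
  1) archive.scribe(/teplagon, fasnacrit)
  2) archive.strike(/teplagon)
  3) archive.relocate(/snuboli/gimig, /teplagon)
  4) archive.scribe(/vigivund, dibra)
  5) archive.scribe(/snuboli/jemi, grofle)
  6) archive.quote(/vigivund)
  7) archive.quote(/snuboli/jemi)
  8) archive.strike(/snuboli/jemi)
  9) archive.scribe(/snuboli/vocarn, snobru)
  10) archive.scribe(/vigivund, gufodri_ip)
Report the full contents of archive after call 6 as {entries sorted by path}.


Answer: {snuboli/, snuboli/jemi=grofle, teplagon=suzag, vigivund=dibra}

Derivation:
I invoke scribe using p='/teplagon', c='fasnacrit', yielding created.
I invoke strike using p='/teplagon', which returns ok.
Next I call relocate using s='/snuboli/gimig', d='/teplagon': ok.
I try scribe using p='/vigivund', c='dibra': created.
I use scribe using p='/snuboli/jemi', c='grofle', and get created.
Calling quote using p='/vigivund', and see dibra.
I call quote using p='/snuboli/jemi', and see grofle.
Now I run strike using p='/snuboli/jemi', giving ok.
Invoking scribe using p='/snuboli/vocarn', c='snobru', and see created.
Then scribe using p='/vigivund', c='gufodri_ip', and see overwrote.


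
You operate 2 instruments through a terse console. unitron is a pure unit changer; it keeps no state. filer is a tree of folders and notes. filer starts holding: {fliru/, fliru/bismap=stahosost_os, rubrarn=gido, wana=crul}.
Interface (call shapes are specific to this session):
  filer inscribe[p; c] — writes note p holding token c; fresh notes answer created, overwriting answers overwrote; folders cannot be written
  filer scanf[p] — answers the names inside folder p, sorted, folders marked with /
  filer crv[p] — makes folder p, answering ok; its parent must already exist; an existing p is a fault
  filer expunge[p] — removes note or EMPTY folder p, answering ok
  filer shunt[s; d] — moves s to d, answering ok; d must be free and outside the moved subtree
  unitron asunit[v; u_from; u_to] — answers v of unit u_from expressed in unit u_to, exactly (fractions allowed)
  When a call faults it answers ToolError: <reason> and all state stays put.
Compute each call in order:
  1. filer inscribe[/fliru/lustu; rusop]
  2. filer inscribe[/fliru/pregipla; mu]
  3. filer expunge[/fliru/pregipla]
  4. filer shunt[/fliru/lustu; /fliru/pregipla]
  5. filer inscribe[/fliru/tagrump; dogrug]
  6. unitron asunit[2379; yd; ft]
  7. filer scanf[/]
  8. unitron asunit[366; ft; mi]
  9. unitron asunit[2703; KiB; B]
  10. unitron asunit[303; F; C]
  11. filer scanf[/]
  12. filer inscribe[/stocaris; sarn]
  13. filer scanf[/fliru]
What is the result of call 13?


→ filer inscribe(/fliru/lustu, rusop)
← created
→ filer inscribe(/fliru/pregipla, mu)
← created
→ filer expunge(/fliru/pregipla)
← ok
→ filer shunt(/fliru/lustu, /fliru/pregipla)
← ok
→ filer inscribe(/fliru/tagrump, dogrug)
← created
→ unitron asunit(2379, yd, ft)
← 7137
→ filer scanf(/)
← [fliru/, rubrarn, wana]
→ unitron asunit(366, ft, mi)
← 61/880
→ unitron asunit(2703, KiB, B)
← 2767872
→ unitron asunit(303, F, C)
← 1355/9
→ filer scanf(/)
← [fliru/, rubrarn, wana]
→ filer inscribe(/stocaris, sarn)
← created
→ filer scanf(/fliru)
← [bismap, pregipla, tagrump]

Answer: [bismap, pregipla, tagrump]


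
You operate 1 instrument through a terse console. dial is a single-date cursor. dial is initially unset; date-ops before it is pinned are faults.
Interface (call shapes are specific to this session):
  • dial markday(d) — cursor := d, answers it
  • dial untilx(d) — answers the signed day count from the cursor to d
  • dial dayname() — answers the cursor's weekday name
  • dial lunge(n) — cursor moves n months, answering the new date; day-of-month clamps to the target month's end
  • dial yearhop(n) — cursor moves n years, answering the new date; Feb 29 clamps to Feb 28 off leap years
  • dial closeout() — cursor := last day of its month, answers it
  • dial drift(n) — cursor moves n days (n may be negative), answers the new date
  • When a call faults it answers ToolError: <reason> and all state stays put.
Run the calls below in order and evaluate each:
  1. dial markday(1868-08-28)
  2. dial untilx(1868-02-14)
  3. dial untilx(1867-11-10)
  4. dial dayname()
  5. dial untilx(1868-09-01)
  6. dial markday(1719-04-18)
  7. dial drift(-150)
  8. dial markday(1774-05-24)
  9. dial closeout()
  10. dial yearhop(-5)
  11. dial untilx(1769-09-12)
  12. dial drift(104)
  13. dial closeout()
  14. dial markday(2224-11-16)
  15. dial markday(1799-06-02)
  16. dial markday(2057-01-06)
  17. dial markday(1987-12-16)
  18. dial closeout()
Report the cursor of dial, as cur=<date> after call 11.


Answer: cur=1769-05-31

Derivation:
Act: dial markday[d→1868-08-28]
Obs: 1868-08-28
Act: dial untilx[d→1868-02-14]
Obs: -196
Act: dial untilx[d→1867-11-10]
Obs: -292
Act: dial dayname[]
Obs: Friday
Act: dial untilx[d→1868-09-01]
Obs: 4
Act: dial markday[d→1719-04-18]
Obs: 1719-04-18
Act: dial drift[n→-150]
Obs: 1718-11-19
Act: dial markday[d→1774-05-24]
Obs: 1774-05-24
Act: dial closeout[]
Obs: 1774-05-31
Act: dial yearhop[n→-5]
Obs: 1769-05-31
Act: dial untilx[d→1769-09-12]
Obs: 104
Act: dial drift[n→104]
Obs: 1769-09-12
Act: dial closeout[]
Obs: 1769-09-30
Act: dial markday[d→2224-11-16]
Obs: 2224-11-16
Act: dial markday[d→1799-06-02]
Obs: 1799-06-02
Act: dial markday[d→2057-01-06]
Obs: 2057-01-06
Act: dial markday[d→1987-12-16]
Obs: 1987-12-16
Act: dial closeout[]
Obs: 1987-12-31


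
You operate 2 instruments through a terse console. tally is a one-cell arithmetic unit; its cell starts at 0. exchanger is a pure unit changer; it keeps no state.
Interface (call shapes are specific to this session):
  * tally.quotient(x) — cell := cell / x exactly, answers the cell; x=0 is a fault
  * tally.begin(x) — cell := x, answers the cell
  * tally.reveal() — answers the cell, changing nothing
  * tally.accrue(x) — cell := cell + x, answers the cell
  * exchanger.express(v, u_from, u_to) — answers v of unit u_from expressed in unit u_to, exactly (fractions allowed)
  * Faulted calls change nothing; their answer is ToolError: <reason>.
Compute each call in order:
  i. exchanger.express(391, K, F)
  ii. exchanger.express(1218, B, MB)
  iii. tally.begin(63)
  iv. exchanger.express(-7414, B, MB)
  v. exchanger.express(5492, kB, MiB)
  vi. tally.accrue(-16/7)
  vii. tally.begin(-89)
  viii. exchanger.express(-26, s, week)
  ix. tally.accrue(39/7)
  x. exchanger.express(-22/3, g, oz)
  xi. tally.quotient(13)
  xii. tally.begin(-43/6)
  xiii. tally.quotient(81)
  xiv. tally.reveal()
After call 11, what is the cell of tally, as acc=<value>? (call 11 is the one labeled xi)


Answer: acc=-584/91

Derivation:
! exchanger.express(v→391, u_from→K, u_to→F) == 24413/100
! exchanger.express(v→1218, u_from→B, u_to→MB) == 609/500000
! tally.begin(x→63) == 63
! exchanger.express(v→-7414, u_from→B, u_to→MB) == -3707/500000
! exchanger.express(v→5492, u_from→kB, u_to→MiB) == 171625/32768
! tally.accrue(x→-16/7) == 425/7
! tally.begin(x→-89) == -89
! exchanger.express(v→-26, u_from→s, u_to→week) == -13/302400
! tally.accrue(x→39/7) == -584/7
! exchanger.express(v→-22/3, u_from→g, u_to→oz) == -3200000/12370701
! tally.quotient(x→13) == -584/91
! tally.begin(x→-43/6) == -43/6
! tally.quotient(x→81) == -43/486
! tally.reveal() == -43/486
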